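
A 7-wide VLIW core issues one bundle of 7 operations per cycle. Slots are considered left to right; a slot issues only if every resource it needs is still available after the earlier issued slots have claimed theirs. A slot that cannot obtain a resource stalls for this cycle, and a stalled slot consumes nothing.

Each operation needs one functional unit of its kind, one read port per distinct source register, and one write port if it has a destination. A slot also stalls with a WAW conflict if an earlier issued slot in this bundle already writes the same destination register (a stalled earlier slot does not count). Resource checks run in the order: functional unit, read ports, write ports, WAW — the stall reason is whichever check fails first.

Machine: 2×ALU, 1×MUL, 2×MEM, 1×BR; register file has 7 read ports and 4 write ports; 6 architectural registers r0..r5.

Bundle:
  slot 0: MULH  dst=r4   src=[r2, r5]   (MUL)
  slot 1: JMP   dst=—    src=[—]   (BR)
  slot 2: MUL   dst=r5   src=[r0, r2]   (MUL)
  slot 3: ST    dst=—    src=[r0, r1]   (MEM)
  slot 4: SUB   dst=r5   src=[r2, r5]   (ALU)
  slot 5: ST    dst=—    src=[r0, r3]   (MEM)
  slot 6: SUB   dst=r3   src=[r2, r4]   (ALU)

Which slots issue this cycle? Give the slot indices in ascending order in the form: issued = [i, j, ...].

[0] MUL needs rd=2 wr=1: ok; after: ALU=2 MUL=0 MEM=2 BR=1, R=5, W=3
[1] BR needs rd=0 wr=0: ok; after: ALU=2 MUL=0 MEM=2 BR=0, R=5, W=3
[2] MUL needs rd=2 wr=1: FU; after: ALU=2 MUL=0 MEM=2 BR=0, R=5, W=3
[3] MEM needs rd=2 wr=0: ok; after: ALU=2 MUL=0 MEM=1 BR=0, R=3, W=3
[4] ALU needs rd=2 wr=1: ok; after: ALU=1 MUL=0 MEM=1 BR=0, R=1, W=2
[5] MEM needs rd=2 wr=0: RD_PORT; after: ALU=1 MUL=0 MEM=1 BR=0, R=1, W=2
[6] ALU needs rd=2 wr=1: RD_PORT; after: ALU=1 MUL=0 MEM=1 BR=0, R=1, W=2

issued = [0, 1, 3, 4]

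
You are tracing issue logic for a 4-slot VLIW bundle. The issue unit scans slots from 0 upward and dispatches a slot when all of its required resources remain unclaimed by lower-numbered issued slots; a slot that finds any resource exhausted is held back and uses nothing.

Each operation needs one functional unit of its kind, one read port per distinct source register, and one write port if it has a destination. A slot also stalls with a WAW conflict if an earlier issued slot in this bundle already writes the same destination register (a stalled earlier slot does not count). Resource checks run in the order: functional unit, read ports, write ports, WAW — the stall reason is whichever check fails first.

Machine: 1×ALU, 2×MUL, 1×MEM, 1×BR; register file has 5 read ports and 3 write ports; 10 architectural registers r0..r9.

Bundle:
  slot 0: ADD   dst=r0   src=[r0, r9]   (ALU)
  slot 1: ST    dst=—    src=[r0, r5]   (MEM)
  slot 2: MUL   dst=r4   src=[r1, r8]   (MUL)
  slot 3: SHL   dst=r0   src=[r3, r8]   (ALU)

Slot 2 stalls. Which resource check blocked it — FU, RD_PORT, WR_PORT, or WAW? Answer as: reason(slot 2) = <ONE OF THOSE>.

slot 0 (ALU): ISSUE — free A0,Mu2,Ld1,B1 rp3 wp2
slot 1 (MEM): ISSUE — free A0,Mu2,Ld0,B1 rp1 wp2
slot 2 (MUL): stall RD_PORT — free A0,Mu2,Ld0,B1 rp1 wp2
slot 3 (ALU): stall FU — free A0,Mu2,Ld0,B1 rp1 wp2

reason(slot 2) = RD_PORT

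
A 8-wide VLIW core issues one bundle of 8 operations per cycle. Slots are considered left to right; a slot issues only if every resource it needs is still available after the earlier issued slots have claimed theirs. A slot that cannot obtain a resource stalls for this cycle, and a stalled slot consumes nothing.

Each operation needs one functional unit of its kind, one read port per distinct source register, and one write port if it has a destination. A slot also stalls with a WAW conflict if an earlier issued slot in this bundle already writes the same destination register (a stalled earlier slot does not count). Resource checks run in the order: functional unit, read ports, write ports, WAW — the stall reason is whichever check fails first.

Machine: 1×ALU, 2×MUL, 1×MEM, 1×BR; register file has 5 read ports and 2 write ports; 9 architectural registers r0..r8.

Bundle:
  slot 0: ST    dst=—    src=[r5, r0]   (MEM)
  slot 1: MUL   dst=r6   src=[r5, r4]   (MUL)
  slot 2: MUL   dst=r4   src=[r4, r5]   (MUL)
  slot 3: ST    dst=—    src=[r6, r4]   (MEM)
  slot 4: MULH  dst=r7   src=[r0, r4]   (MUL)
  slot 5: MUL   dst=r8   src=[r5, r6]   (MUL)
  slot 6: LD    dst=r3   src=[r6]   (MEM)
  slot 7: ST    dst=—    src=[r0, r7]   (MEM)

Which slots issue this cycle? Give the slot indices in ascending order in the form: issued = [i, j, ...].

(0) want 1×MEM +2rd +0wr — yes → AL1|MU2|ME0|BR1|rd3|wr2
(1) want 1×MUL +2rd +1wr — yes → AL1|MU1|ME0|BR1|rd1|wr1
(2) want 1×MUL +2rd +1wr — RD_PORT → AL1|MU1|ME0|BR1|rd1|wr1
(3) want 1×MEM +2rd +0wr — FU → AL1|MU1|ME0|BR1|rd1|wr1
(4) want 1×MUL +2rd +1wr — RD_PORT → AL1|MU1|ME0|BR1|rd1|wr1
(5) want 1×MUL +2rd +1wr — RD_PORT → AL1|MU1|ME0|BR1|rd1|wr1
(6) want 1×MEM +1rd +1wr — FU → AL1|MU1|ME0|BR1|rd1|wr1
(7) want 1×MEM +2rd +0wr — FU → AL1|MU1|ME0|BR1|rd1|wr1

issued = [0, 1]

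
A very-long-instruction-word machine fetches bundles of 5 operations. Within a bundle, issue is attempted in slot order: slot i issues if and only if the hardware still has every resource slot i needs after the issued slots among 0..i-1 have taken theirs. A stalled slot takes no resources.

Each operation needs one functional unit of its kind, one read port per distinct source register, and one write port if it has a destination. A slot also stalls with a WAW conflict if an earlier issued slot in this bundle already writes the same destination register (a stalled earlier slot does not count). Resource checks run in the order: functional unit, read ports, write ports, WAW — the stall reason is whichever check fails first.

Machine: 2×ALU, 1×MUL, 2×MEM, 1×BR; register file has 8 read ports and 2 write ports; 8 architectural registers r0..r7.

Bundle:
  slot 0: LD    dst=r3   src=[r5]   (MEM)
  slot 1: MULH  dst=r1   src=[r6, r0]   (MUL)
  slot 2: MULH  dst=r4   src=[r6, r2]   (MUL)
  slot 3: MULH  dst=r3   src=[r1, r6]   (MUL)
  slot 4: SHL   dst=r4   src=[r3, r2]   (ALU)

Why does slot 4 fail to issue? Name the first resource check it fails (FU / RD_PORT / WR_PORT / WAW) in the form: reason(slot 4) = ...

reason(slot 4) = WR_PORT

slot 0 (MEM): ISSUE — free A2,Mu1,Ld1,B1 rp7 wp1
slot 1 (MUL): ISSUE — free A2,Mu0,Ld1,B1 rp5 wp0
slot 2 (MUL): stall FU — free A2,Mu0,Ld1,B1 rp5 wp0
slot 3 (MUL): stall FU — free A2,Mu0,Ld1,B1 rp5 wp0
slot 4 (ALU): stall WR_PORT — free A2,Mu0,Ld1,B1 rp5 wp0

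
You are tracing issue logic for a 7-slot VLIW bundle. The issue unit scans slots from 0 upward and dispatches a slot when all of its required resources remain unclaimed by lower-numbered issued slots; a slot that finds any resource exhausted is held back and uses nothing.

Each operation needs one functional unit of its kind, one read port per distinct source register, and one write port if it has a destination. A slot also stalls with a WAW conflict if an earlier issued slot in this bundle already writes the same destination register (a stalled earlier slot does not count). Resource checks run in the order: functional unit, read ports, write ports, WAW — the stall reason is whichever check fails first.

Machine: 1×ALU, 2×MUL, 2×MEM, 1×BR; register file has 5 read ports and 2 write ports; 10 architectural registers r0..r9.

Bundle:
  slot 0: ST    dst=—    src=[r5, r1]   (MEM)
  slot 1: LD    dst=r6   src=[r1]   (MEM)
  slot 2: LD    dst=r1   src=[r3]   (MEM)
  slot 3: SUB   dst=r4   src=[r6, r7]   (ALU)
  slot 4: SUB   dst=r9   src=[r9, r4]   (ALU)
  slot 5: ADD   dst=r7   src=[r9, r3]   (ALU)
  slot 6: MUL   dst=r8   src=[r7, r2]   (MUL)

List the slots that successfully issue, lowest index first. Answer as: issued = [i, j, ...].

issued = [0, 1, 3]

#0 MEM src=r5,r1 dispatched  <A:1 Mu:2 Ld:1 B:1 rd:3 wr:2>
#1 MEM src=r1 dispatched  <A:1 Mu:2 Ld:0 B:1 rd:2 wr:1>
#2 MEM src=r3 held:FU  <A:1 Mu:2 Ld:0 B:1 rd:2 wr:1>
#3 ALU src=r6,r7 dispatched  <A:0 Mu:2 Ld:0 B:1 rd:0 wr:0>
#4 ALU src=r9,r4 held:FU  <A:0 Mu:2 Ld:0 B:1 rd:0 wr:0>
#5 ALU src=r9,r3 held:FU  <A:0 Mu:2 Ld:0 B:1 rd:0 wr:0>
#6 MUL src=r7,r2 held:RD_PORT  <A:0 Mu:2 Ld:0 B:1 rd:0 wr:0>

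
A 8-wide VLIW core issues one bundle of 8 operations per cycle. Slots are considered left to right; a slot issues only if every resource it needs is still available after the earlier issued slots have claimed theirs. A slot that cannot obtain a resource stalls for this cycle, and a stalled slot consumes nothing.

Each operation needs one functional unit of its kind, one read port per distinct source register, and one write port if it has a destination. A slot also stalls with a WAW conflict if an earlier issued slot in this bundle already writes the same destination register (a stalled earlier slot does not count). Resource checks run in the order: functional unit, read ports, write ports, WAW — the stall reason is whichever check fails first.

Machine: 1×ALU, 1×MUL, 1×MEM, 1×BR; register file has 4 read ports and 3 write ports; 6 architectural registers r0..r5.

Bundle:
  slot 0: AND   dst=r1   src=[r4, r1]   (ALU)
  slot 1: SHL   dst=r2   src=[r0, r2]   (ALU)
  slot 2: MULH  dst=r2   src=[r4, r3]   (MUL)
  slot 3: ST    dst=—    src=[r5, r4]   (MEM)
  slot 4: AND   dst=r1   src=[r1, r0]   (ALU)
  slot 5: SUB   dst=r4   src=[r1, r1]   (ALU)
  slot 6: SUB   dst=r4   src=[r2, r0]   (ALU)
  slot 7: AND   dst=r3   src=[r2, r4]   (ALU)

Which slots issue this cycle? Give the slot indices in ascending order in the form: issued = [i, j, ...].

#0 ALU src=r4,r1 dispatched  <A:0 Mu:1 Ld:1 B:1 rd:2 wr:2>
#1 ALU src=r0,r2 held:FU  <A:0 Mu:1 Ld:1 B:1 rd:2 wr:2>
#2 MUL src=r4,r3 dispatched  <A:0 Mu:0 Ld:1 B:1 rd:0 wr:1>
#3 MEM src=r5,r4 held:RD_PORT  <A:0 Mu:0 Ld:1 B:1 rd:0 wr:1>
#4 ALU src=r1,r0 held:FU  <A:0 Mu:0 Ld:1 B:1 rd:0 wr:1>
#5 ALU src=r1,r1 held:FU  <A:0 Mu:0 Ld:1 B:1 rd:0 wr:1>
#6 ALU src=r2,r0 held:FU  <A:0 Mu:0 Ld:1 B:1 rd:0 wr:1>
#7 ALU src=r2,r4 held:FU  <A:0 Mu:0 Ld:1 B:1 rd:0 wr:1>

issued = [0, 2]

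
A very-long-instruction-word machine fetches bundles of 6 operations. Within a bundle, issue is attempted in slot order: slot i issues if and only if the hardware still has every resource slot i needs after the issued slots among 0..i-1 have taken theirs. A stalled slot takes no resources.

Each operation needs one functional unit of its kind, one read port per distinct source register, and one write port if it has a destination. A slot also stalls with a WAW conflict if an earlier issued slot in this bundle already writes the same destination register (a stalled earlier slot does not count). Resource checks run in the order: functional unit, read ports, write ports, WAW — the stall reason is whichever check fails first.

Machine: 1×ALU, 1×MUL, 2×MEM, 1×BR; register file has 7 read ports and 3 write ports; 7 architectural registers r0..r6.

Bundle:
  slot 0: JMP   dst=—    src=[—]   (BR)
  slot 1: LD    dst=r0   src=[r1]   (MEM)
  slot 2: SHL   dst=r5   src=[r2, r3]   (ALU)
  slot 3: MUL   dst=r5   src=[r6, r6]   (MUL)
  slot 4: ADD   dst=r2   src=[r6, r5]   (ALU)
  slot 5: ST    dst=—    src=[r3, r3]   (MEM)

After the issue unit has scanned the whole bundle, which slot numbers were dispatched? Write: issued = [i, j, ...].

issued = [0, 1, 2, 5]

(0) want 1×BR +0rd +0wr — yes → AL1|MU1|ME2|BR0|rd7|wr3
(1) want 1×MEM +1rd +1wr — yes → AL1|MU1|ME1|BR0|rd6|wr2
(2) want 1×ALU +2rd +1wr — yes → AL0|MU1|ME1|BR0|rd4|wr1
(3) want 1×MUL +1rd +1wr — WAW → AL0|MU1|ME1|BR0|rd4|wr1
(4) want 1×ALU +2rd +1wr — FU → AL0|MU1|ME1|BR0|rd4|wr1
(5) want 1×MEM +1rd +0wr — yes → AL0|MU1|ME0|BR0|rd3|wr1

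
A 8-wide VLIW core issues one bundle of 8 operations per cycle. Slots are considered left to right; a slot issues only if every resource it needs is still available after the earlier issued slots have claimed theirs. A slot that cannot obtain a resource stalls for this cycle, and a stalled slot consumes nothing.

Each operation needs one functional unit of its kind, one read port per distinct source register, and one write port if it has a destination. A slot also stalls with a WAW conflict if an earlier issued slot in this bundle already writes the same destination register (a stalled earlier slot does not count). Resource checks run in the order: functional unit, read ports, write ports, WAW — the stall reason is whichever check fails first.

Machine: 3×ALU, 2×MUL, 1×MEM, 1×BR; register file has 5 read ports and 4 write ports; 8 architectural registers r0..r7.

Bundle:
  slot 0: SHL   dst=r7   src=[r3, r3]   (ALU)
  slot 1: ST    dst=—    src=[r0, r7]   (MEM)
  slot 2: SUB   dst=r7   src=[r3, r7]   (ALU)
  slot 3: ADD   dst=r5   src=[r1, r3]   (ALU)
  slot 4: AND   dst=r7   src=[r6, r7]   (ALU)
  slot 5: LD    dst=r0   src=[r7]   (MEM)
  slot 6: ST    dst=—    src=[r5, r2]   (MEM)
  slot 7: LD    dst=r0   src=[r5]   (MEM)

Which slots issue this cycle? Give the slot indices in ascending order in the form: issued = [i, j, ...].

slot 0 (ALU): ISSUE — free A2,Mu2,Ld1,B1 rp4 wp3
slot 1 (MEM): ISSUE — free A2,Mu2,Ld0,B1 rp2 wp3
slot 2 (ALU): stall WAW — free A2,Mu2,Ld0,B1 rp2 wp3
slot 3 (ALU): ISSUE — free A1,Mu2,Ld0,B1 rp0 wp2
slot 4 (ALU): stall RD_PORT — free A1,Mu2,Ld0,B1 rp0 wp2
slot 5 (MEM): stall FU — free A1,Mu2,Ld0,B1 rp0 wp2
slot 6 (MEM): stall FU — free A1,Mu2,Ld0,B1 rp0 wp2
slot 7 (MEM): stall FU — free A1,Mu2,Ld0,B1 rp0 wp2

issued = [0, 1, 3]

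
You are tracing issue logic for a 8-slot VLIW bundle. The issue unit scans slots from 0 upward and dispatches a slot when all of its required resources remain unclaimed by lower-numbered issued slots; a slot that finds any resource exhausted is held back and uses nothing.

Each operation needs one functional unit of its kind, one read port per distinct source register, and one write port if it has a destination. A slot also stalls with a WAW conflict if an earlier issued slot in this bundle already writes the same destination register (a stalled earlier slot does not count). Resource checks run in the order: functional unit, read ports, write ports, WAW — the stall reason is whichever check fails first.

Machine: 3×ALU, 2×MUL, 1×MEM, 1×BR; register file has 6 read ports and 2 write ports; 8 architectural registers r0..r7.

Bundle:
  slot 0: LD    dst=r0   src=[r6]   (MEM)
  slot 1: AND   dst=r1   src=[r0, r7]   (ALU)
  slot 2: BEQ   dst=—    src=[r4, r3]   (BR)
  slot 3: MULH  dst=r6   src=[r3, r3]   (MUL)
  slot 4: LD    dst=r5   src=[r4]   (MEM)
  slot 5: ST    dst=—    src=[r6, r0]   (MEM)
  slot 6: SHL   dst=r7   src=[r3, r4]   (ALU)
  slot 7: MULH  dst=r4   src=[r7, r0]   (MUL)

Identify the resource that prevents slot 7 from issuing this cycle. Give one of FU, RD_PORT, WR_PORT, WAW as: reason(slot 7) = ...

[0] MEM needs rd=1 wr=1: ok; after: ALU=3 MUL=2 MEM=0 BR=1, R=5, W=1
[1] ALU needs rd=2 wr=1: ok; after: ALU=2 MUL=2 MEM=0 BR=1, R=3, W=0
[2] BR needs rd=2 wr=0: ok; after: ALU=2 MUL=2 MEM=0 BR=0, R=1, W=0
[3] MUL needs rd=1 wr=1: WR_PORT; after: ALU=2 MUL=2 MEM=0 BR=0, R=1, W=0
[4] MEM needs rd=1 wr=1: FU; after: ALU=2 MUL=2 MEM=0 BR=0, R=1, W=0
[5] MEM needs rd=2 wr=0: FU; after: ALU=2 MUL=2 MEM=0 BR=0, R=1, W=0
[6] ALU needs rd=2 wr=1: RD_PORT; after: ALU=2 MUL=2 MEM=0 BR=0, R=1, W=0
[7] MUL needs rd=2 wr=1: RD_PORT; after: ALU=2 MUL=2 MEM=0 BR=0, R=1, W=0

reason(slot 7) = RD_PORT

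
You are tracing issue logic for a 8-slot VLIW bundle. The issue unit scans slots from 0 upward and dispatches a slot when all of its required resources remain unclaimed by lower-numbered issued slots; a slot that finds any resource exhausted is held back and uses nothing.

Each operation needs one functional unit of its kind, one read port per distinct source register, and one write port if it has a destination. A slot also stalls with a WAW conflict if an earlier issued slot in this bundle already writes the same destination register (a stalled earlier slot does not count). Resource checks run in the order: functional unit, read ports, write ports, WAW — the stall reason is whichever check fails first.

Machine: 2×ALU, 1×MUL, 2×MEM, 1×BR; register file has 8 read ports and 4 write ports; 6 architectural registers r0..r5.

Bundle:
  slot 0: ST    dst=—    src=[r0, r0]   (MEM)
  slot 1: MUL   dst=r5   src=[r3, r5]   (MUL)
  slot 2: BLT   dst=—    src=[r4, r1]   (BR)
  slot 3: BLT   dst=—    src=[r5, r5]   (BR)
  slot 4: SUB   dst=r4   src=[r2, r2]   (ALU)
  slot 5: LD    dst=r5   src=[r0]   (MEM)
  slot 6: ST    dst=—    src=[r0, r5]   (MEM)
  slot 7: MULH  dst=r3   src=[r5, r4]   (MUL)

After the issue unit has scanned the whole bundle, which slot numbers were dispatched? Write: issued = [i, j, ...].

issued = [0, 1, 2, 4, 6]

(0) want 1×MEM +1rd +0wr — yes → AL2|MU1|ME1|BR1|rd7|wr4
(1) want 1×MUL +2rd +1wr — yes → AL2|MU0|ME1|BR1|rd5|wr3
(2) want 1×BR +2rd +0wr — yes → AL2|MU0|ME1|BR0|rd3|wr3
(3) want 1×BR +1rd +0wr — FU → AL2|MU0|ME1|BR0|rd3|wr3
(4) want 1×ALU +1rd +1wr — yes → AL1|MU0|ME1|BR0|rd2|wr2
(5) want 1×MEM +1rd +1wr — WAW → AL1|MU0|ME1|BR0|rd2|wr2
(6) want 1×MEM +2rd +0wr — yes → AL1|MU0|ME0|BR0|rd0|wr2
(7) want 1×MUL +2rd +1wr — FU → AL1|MU0|ME0|BR0|rd0|wr2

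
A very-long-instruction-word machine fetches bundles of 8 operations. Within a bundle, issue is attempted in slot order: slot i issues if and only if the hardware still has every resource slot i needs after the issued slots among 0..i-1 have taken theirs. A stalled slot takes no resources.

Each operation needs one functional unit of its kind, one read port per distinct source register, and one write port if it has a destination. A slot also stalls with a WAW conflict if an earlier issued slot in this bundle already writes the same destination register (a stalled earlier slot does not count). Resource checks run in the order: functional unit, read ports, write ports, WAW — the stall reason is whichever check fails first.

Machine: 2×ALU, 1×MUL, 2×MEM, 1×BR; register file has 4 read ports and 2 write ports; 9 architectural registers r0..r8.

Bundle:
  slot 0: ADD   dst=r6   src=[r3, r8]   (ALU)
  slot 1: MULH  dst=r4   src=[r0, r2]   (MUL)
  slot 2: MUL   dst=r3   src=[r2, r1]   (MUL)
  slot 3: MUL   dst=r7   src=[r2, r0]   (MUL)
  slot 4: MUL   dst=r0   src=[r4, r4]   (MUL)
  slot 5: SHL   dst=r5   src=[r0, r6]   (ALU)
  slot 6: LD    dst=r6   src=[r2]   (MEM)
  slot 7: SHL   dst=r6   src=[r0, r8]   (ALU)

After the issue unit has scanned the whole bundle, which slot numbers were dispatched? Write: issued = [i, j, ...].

issued = [0, 1]

#0 ALU src=r3,r8 dispatched  <A:1 Mu:1 Ld:2 B:1 rd:2 wr:1>
#1 MUL src=r0,r2 dispatched  <A:1 Mu:0 Ld:2 B:1 rd:0 wr:0>
#2 MUL src=r2,r1 held:FU  <A:1 Mu:0 Ld:2 B:1 rd:0 wr:0>
#3 MUL src=r2,r0 held:FU  <A:1 Mu:0 Ld:2 B:1 rd:0 wr:0>
#4 MUL src=r4,r4 held:FU  <A:1 Mu:0 Ld:2 B:1 rd:0 wr:0>
#5 ALU src=r0,r6 held:RD_PORT  <A:1 Mu:0 Ld:2 B:1 rd:0 wr:0>
#6 MEM src=r2 held:RD_PORT  <A:1 Mu:0 Ld:2 B:1 rd:0 wr:0>
#7 ALU src=r0,r8 held:RD_PORT  <A:1 Mu:0 Ld:2 B:1 rd:0 wr:0>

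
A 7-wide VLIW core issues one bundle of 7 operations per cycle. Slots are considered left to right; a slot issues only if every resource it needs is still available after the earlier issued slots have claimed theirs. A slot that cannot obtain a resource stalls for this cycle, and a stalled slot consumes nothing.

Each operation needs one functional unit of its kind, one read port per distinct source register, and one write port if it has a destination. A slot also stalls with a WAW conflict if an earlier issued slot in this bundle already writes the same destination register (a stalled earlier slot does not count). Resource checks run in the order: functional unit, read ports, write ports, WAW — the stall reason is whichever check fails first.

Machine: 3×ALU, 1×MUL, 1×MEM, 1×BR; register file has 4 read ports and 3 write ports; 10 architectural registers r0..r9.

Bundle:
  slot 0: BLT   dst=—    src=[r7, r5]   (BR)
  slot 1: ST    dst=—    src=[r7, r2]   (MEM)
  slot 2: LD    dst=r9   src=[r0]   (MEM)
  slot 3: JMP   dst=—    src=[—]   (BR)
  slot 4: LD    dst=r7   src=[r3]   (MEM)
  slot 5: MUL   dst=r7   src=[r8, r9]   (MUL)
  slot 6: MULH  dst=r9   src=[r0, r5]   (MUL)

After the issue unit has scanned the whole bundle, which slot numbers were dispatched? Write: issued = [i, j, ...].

[0] BR needs rd=2 wr=0: ok; after: ALU=3 MUL=1 MEM=1 BR=0, R=2, W=3
[1] MEM needs rd=2 wr=0: ok; after: ALU=3 MUL=1 MEM=0 BR=0, R=0, W=3
[2] MEM needs rd=1 wr=1: FU; after: ALU=3 MUL=1 MEM=0 BR=0, R=0, W=3
[3] BR needs rd=0 wr=0: FU; after: ALU=3 MUL=1 MEM=0 BR=0, R=0, W=3
[4] MEM needs rd=1 wr=1: FU; after: ALU=3 MUL=1 MEM=0 BR=0, R=0, W=3
[5] MUL needs rd=2 wr=1: RD_PORT; after: ALU=3 MUL=1 MEM=0 BR=0, R=0, W=3
[6] MUL needs rd=2 wr=1: RD_PORT; after: ALU=3 MUL=1 MEM=0 BR=0, R=0, W=3

issued = [0, 1]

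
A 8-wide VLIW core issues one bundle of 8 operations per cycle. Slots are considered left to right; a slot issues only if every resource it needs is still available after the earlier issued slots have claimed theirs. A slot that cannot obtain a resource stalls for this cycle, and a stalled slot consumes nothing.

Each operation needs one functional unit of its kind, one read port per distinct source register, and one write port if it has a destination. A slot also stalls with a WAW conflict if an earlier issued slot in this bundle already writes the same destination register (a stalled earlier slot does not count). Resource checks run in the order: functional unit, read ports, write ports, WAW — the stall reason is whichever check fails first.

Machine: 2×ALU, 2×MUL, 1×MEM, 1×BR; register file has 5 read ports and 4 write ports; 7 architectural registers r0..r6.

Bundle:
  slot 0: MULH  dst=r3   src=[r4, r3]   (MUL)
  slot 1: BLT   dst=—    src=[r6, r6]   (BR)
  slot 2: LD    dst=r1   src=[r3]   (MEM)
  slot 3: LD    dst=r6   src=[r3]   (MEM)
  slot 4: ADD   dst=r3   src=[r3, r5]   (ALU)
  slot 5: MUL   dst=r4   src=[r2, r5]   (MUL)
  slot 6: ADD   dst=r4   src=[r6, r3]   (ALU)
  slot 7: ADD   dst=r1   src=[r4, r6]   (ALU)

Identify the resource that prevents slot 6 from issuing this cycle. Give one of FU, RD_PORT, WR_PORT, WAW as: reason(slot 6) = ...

reason(slot 6) = RD_PORT

#0 MUL src=r4,r3 dispatched  <A:2 Mu:1 Ld:1 B:1 rd:3 wr:3>
#1 BR src=r6,r6 dispatched  <A:2 Mu:1 Ld:1 B:0 rd:2 wr:3>
#2 MEM src=r3 dispatched  <A:2 Mu:1 Ld:0 B:0 rd:1 wr:2>
#3 MEM src=r3 held:FU  <A:2 Mu:1 Ld:0 B:0 rd:1 wr:2>
#4 ALU src=r3,r5 held:RD_PORT  <A:2 Mu:1 Ld:0 B:0 rd:1 wr:2>
#5 MUL src=r2,r5 held:RD_PORT  <A:2 Mu:1 Ld:0 B:0 rd:1 wr:2>
#6 ALU src=r6,r3 held:RD_PORT  <A:2 Mu:1 Ld:0 B:0 rd:1 wr:2>
#7 ALU src=r4,r6 held:RD_PORT  <A:2 Mu:1 Ld:0 B:0 rd:1 wr:2>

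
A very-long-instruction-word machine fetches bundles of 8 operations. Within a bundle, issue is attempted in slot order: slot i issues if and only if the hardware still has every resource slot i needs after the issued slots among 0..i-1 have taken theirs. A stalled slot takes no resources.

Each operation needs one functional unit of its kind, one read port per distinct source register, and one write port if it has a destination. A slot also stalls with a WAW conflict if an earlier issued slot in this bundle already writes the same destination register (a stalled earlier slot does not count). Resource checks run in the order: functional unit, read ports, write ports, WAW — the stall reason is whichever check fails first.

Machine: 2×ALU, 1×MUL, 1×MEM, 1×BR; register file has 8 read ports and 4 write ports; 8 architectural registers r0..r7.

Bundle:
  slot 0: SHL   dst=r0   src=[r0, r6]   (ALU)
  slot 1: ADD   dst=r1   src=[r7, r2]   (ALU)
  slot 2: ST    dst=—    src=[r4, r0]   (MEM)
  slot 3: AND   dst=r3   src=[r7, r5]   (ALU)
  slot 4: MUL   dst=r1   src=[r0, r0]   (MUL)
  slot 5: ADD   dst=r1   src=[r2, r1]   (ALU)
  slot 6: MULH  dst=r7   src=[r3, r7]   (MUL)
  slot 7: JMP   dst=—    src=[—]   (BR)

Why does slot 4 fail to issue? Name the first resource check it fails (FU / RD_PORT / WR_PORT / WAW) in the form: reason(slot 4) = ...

[0] ALU needs rd=2 wr=1: ok; after: ALU=1 MUL=1 MEM=1 BR=1, R=6, W=3
[1] ALU needs rd=2 wr=1: ok; after: ALU=0 MUL=1 MEM=1 BR=1, R=4, W=2
[2] MEM needs rd=2 wr=0: ok; after: ALU=0 MUL=1 MEM=0 BR=1, R=2, W=2
[3] ALU needs rd=2 wr=1: FU; after: ALU=0 MUL=1 MEM=0 BR=1, R=2, W=2
[4] MUL needs rd=1 wr=1: WAW; after: ALU=0 MUL=1 MEM=0 BR=1, R=2, W=2
[5] ALU needs rd=2 wr=1: FU; after: ALU=0 MUL=1 MEM=0 BR=1, R=2, W=2
[6] MUL needs rd=2 wr=1: ok; after: ALU=0 MUL=0 MEM=0 BR=1, R=0, W=1
[7] BR needs rd=0 wr=0: ok; after: ALU=0 MUL=0 MEM=0 BR=0, R=0, W=1

reason(slot 4) = WAW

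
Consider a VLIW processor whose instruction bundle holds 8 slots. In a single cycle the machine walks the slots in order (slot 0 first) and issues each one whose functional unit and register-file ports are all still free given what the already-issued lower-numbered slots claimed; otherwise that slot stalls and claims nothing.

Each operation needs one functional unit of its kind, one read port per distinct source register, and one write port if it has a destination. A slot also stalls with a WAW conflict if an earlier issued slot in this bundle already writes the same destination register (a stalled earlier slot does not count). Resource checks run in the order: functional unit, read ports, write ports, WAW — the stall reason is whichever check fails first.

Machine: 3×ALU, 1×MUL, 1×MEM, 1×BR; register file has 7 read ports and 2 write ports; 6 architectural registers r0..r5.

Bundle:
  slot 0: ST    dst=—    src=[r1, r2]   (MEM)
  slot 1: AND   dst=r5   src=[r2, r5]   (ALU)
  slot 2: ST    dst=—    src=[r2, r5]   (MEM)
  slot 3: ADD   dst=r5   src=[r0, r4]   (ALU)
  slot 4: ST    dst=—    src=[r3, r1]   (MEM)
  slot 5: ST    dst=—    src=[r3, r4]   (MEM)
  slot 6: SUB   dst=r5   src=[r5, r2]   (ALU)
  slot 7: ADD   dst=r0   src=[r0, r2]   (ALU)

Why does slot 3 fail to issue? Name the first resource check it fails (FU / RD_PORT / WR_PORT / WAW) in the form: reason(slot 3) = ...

reason(slot 3) = WAW

  0. MEM ⇒ go  {3A/1Mu/0Ld/1B | 5r 2w}
  1. ALU→r5 ⇒ go  {2A/1Mu/0Ld/1B | 3r 1w}
  2. MEM ⇒ no(FU)  {2A/1Mu/0Ld/1B | 3r 1w}
  3. ALU→r5 ⇒ no(WAW)  {2A/1Mu/0Ld/1B | 3r 1w}
  4. MEM ⇒ no(FU)  {2A/1Mu/0Ld/1B | 3r 1w}
  5. MEM ⇒ no(FU)  {2A/1Mu/0Ld/1B | 3r 1w}
  6. ALU→r5 ⇒ no(WAW)  {2A/1Mu/0Ld/1B | 3r 1w}
  7. ALU→r0 ⇒ go  {1A/1Mu/0Ld/1B | 1r 0w}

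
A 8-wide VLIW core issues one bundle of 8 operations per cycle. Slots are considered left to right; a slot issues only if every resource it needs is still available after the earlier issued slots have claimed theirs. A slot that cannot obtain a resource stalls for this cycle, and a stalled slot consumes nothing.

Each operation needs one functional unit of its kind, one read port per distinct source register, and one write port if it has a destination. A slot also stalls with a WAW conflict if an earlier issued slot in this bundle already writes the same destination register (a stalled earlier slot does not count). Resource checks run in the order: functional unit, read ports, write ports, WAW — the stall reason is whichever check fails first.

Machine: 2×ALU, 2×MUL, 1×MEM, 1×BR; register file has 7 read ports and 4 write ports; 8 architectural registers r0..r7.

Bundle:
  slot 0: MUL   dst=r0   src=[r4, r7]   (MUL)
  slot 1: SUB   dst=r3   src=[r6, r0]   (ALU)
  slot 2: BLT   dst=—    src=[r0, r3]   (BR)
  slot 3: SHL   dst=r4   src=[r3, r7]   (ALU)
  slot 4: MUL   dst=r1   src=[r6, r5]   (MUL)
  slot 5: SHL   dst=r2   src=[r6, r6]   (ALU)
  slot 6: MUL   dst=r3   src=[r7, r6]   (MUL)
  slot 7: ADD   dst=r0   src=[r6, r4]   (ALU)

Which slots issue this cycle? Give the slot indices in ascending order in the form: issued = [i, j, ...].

  0. MUL→r0 ⇒ go  {2A/1Mu/1Ld/1B | 5r 3w}
  1. ALU→r3 ⇒ go  {1A/1Mu/1Ld/1B | 3r 2w}
  2. BR ⇒ go  {1A/1Mu/1Ld/0B | 1r 2w}
  3. ALU→r4 ⇒ no(RD_PORT)  {1A/1Mu/1Ld/0B | 1r 2w}
  4. MUL→r1 ⇒ no(RD_PORT)  {1A/1Mu/1Ld/0B | 1r 2w}
  5. ALU→r2 ⇒ go  {0A/1Mu/1Ld/0B | 0r 1w}
  6. MUL→r3 ⇒ no(RD_PORT)  {0A/1Mu/1Ld/0B | 0r 1w}
  7. ALU→r0 ⇒ no(FU)  {0A/1Mu/1Ld/0B | 0r 1w}

issued = [0, 1, 2, 5]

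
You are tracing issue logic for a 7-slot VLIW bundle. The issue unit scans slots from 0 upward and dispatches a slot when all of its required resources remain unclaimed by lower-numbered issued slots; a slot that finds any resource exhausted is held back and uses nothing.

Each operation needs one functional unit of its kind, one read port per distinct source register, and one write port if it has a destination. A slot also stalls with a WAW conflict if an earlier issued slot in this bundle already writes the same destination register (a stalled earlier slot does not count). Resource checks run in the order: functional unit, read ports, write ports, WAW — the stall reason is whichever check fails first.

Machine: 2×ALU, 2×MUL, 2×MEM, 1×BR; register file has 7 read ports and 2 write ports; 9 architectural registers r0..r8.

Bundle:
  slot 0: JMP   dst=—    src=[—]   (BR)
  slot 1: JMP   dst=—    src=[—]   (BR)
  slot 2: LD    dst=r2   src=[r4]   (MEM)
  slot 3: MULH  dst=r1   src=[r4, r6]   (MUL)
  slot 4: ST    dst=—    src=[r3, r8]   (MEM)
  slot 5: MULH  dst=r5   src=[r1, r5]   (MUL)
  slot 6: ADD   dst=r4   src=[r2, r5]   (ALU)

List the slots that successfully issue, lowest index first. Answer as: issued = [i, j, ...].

issued = [0, 2, 3, 4]

[0] BR needs rd=0 wr=0: ok; after: ALU=2 MUL=2 MEM=2 BR=0, R=7, W=2
[1] BR needs rd=0 wr=0: FU; after: ALU=2 MUL=2 MEM=2 BR=0, R=7, W=2
[2] MEM needs rd=1 wr=1: ok; after: ALU=2 MUL=2 MEM=1 BR=0, R=6, W=1
[3] MUL needs rd=2 wr=1: ok; after: ALU=2 MUL=1 MEM=1 BR=0, R=4, W=0
[4] MEM needs rd=2 wr=0: ok; after: ALU=2 MUL=1 MEM=0 BR=0, R=2, W=0
[5] MUL needs rd=2 wr=1: WR_PORT; after: ALU=2 MUL=1 MEM=0 BR=0, R=2, W=0
[6] ALU needs rd=2 wr=1: WR_PORT; after: ALU=2 MUL=1 MEM=0 BR=0, R=2, W=0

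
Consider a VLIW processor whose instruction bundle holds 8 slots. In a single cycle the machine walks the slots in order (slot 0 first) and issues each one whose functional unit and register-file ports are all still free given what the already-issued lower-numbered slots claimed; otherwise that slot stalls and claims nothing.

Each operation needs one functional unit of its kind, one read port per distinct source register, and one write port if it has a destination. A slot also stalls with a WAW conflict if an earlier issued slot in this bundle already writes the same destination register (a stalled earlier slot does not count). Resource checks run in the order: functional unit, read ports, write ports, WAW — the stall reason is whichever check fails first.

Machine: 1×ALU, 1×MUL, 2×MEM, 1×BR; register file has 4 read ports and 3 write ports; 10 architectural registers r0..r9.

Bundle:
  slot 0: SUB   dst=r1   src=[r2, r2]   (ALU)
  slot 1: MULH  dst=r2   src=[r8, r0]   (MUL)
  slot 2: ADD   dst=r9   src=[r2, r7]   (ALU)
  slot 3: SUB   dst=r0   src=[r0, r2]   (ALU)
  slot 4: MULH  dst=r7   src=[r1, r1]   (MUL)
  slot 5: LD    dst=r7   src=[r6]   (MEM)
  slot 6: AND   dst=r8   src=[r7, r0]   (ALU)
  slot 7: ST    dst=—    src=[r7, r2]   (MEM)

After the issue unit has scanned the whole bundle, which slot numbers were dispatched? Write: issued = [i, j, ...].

[0] ALU needs rd=1 wr=1: ok; after: ALU=0 MUL=1 MEM=2 BR=1, R=3, W=2
[1] MUL needs rd=2 wr=1: ok; after: ALU=0 MUL=0 MEM=2 BR=1, R=1, W=1
[2] ALU needs rd=2 wr=1: FU; after: ALU=0 MUL=0 MEM=2 BR=1, R=1, W=1
[3] ALU needs rd=2 wr=1: FU; after: ALU=0 MUL=0 MEM=2 BR=1, R=1, W=1
[4] MUL needs rd=1 wr=1: FU; after: ALU=0 MUL=0 MEM=2 BR=1, R=1, W=1
[5] MEM needs rd=1 wr=1: ok; after: ALU=0 MUL=0 MEM=1 BR=1, R=0, W=0
[6] ALU needs rd=2 wr=1: FU; after: ALU=0 MUL=0 MEM=1 BR=1, R=0, W=0
[7] MEM needs rd=2 wr=0: RD_PORT; after: ALU=0 MUL=0 MEM=1 BR=1, R=0, W=0

issued = [0, 1, 5]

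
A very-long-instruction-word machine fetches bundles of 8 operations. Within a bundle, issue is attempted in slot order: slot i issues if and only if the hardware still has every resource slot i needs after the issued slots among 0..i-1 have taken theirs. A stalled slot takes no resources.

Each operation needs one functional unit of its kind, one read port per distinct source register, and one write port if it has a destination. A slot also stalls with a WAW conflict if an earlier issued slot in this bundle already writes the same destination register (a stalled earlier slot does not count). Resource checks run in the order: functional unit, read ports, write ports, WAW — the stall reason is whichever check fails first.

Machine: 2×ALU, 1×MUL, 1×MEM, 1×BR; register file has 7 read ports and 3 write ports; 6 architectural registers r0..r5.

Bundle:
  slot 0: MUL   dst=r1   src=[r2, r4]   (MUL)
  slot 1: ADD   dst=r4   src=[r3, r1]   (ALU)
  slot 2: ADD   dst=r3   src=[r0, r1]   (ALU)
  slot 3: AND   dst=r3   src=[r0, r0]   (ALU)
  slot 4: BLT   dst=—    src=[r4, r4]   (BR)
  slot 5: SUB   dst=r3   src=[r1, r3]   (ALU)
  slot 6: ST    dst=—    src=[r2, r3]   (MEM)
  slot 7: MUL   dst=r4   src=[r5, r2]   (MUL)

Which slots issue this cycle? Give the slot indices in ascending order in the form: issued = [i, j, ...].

  0. MUL→r1 ⇒ go  {2A/0Mu/1Ld/1B | 5r 2w}
  1. ALU→r4 ⇒ go  {1A/0Mu/1Ld/1B | 3r 1w}
  2. ALU→r3 ⇒ go  {0A/0Mu/1Ld/1B | 1r 0w}
  3. ALU→r3 ⇒ no(FU)  {0A/0Mu/1Ld/1B | 1r 0w}
  4. BR ⇒ go  {0A/0Mu/1Ld/0B | 0r 0w}
  5. ALU→r3 ⇒ no(FU)  {0A/0Mu/1Ld/0B | 0r 0w}
  6. MEM ⇒ no(RD_PORT)  {0A/0Mu/1Ld/0B | 0r 0w}
  7. MUL→r4 ⇒ no(FU)  {0A/0Mu/1Ld/0B | 0r 0w}

issued = [0, 1, 2, 4]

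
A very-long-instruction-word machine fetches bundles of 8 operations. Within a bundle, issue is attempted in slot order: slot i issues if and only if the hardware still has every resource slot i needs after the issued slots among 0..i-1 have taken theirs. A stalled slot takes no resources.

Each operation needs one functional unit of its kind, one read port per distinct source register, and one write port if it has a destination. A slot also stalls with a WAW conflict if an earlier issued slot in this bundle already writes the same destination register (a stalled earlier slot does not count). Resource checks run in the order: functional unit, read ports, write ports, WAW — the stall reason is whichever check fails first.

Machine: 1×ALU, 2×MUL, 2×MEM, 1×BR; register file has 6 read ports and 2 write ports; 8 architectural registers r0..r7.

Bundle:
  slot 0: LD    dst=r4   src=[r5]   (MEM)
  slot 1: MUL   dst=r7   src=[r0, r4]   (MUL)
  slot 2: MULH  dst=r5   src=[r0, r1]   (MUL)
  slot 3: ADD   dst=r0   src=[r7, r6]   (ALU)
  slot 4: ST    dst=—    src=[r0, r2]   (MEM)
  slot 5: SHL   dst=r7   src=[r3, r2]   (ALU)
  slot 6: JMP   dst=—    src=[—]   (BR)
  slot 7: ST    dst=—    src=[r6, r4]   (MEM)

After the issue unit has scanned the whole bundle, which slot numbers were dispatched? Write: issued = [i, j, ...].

#0 MEM src=r5 dispatched  <A:1 Mu:2 Ld:1 B:1 rd:5 wr:1>
#1 MUL src=r0,r4 dispatched  <A:1 Mu:1 Ld:1 B:1 rd:3 wr:0>
#2 MUL src=r0,r1 held:WR_PORT  <A:1 Mu:1 Ld:1 B:1 rd:3 wr:0>
#3 ALU src=r7,r6 held:WR_PORT  <A:1 Mu:1 Ld:1 B:1 rd:3 wr:0>
#4 MEM src=r0,r2 dispatched  <A:1 Mu:1 Ld:0 B:1 rd:1 wr:0>
#5 ALU src=r3,r2 held:RD_PORT  <A:1 Mu:1 Ld:0 B:1 rd:1 wr:0>
#6 BR src=- dispatched  <A:1 Mu:1 Ld:0 B:0 rd:1 wr:0>
#7 MEM src=r6,r4 held:FU  <A:1 Mu:1 Ld:0 B:0 rd:1 wr:0>

issued = [0, 1, 4, 6]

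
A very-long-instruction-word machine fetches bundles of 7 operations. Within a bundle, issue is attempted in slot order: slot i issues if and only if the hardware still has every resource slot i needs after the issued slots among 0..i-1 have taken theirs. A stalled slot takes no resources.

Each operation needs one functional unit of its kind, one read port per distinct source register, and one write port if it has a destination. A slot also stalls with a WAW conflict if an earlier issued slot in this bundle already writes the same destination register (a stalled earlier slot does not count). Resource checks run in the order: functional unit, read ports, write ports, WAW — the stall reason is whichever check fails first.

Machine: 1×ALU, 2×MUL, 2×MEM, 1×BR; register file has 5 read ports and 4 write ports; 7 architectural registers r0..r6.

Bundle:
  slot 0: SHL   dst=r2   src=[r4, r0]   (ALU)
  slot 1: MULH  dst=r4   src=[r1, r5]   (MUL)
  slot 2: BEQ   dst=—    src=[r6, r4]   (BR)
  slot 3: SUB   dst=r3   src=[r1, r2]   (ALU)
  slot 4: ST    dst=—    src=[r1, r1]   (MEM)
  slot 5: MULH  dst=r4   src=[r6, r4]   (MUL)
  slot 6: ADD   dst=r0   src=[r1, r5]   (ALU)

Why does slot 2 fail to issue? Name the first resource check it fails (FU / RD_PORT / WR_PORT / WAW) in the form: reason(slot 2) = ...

[0] ALU needs rd=2 wr=1: ok; after: ALU=0 MUL=2 MEM=2 BR=1, R=3, W=3
[1] MUL needs rd=2 wr=1: ok; after: ALU=0 MUL=1 MEM=2 BR=1, R=1, W=2
[2] BR needs rd=2 wr=0: RD_PORT; after: ALU=0 MUL=1 MEM=2 BR=1, R=1, W=2
[3] ALU needs rd=2 wr=1: FU; after: ALU=0 MUL=1 MEM=2 BR=1, R=1, W=2
[4] MEM needs rd=1 wr=0: ok; after: ALU=0 MUL=1 MEM=1 BR=1, R=0, W=2
[5] MUL needs rd=2 wr=1: RD_PORT; after: ALU=0 MUL=1 MEM=1 BR=1, R=0, W=2
[6] ALU needs rd=2 wr=1: FU; after: ALU=0 MUL=1 MEM=1 BR=1, R=0, W=2

reason(slot 2) = RD_PORT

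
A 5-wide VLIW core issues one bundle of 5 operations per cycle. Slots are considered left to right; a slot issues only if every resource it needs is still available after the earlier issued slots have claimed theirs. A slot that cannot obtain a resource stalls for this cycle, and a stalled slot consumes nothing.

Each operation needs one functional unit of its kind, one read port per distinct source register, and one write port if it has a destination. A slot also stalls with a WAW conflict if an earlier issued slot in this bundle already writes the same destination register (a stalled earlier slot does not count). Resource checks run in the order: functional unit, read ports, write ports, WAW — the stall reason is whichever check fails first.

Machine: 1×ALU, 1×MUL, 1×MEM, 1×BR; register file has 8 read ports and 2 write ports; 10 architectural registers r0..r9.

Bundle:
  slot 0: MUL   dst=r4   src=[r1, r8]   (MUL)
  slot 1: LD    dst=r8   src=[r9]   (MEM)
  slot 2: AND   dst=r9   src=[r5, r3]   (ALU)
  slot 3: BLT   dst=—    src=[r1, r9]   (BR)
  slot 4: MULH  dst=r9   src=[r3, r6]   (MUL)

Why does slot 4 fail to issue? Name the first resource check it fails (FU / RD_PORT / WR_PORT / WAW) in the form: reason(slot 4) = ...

#0 MUL src=r1,r8 dispatched  <A:1 Mu:0 Ld:1 B:1 rd:6 wr:1>
#1 MEM src=r9 dispatched  <A:1 Mu:0 Ld:0 B:1 rd:5 wr:0>
#2 ALU src=r5,r3 held:WR_PORT  <A:1 Mu:0 Ld:0 B:1 rd:5 wr:0>
#3 BR src=r1,r9 dispatched  <A:1 Mu:0 Ld:0 B:0 rd:3 wr:0>
#4 MUL src=r3,r6 held:FU  <A:1 Mu:0 Ld:0 B:0 rd:3 wr:0>

reason(slot 4) = FU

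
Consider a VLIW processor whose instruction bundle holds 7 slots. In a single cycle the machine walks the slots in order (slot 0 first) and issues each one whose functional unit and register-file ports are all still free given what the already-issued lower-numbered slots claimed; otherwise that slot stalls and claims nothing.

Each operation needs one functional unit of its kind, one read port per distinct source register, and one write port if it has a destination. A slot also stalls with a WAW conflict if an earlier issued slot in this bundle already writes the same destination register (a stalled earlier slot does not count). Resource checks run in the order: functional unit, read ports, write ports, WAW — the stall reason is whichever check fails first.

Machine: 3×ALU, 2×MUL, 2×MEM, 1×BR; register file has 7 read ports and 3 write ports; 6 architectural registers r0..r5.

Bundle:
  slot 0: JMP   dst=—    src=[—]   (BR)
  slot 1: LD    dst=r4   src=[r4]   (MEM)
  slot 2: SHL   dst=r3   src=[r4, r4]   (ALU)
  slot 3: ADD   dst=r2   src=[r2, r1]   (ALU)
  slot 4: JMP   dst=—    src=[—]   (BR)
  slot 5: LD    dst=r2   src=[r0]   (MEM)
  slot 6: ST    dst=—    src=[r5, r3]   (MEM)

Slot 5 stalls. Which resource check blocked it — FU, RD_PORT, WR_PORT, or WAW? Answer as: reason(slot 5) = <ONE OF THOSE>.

#0 BR src=- dispatched  <A:3 Mu:2 Ld:2 B:0 rd:7 wr:3>
#1 MEM src=r4 dispatched  <A:3 Mu:2 Ld:1 B:0 rd:6 wr:2>
#2 ALU src=r4,r4 dispatched  <A:2 Mu:2 Ld:1 B:0 rd:5 wr:1>
#3 ALU src=r2,r1 dispatched  <A:1 Mu:2 Ld:1 B:0 rd:3 wr:0>
#4 BR src=- held:FU  <A:1 Mu:2 Ld:1 B:0 rd:3 wr:0>
#5 MEM src=r0 held:WR_PORT  <A:1 Mu:2 Ld:1 B:0 rd:3 wr:0>
#6 MEM src=r5,r3 dispatched  <A:1 Mu:2 Ld:0 B:0 rd:1 wr:0>

reason(slot 5) = WR_PORT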